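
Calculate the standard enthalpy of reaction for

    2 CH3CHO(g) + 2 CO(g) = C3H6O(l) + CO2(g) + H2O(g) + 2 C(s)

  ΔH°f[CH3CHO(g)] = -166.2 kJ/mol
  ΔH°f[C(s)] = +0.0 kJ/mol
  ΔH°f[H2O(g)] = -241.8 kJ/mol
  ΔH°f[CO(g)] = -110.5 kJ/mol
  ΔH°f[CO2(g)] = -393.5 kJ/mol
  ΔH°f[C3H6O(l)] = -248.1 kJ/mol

Products: 1·(-248.1) + 1·(-393.5) + 1·(-241.8) + 2·(+0.0) = -883.4
Reactants: 2·(-166.2) + 2·(-110.5) = -553.4
ΔH_rxn = (-883.4) − (-553.4) = -330.0 kJ/mol

ΔH_rxn = -330.0 kJ/mol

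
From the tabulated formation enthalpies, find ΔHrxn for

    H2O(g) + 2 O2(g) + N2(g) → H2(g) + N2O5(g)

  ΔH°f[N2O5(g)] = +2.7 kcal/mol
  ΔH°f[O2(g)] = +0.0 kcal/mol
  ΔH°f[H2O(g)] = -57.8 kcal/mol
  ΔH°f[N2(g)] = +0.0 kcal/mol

ΔH°rxn = Σ nΔHf°(products) − Σ nΔHf°(reactants).
Products: 1·(+0.0) + 1·(+2.7) = +2.7
Reactants: 1·(-57.8) + 2·(+0.0) + 1·(+0.0) = -57.8
ΔHrxn = (+2.7) − (-57.8) = 60.5 kcal/mol

ΔHrxn = 60.5 kcal/mol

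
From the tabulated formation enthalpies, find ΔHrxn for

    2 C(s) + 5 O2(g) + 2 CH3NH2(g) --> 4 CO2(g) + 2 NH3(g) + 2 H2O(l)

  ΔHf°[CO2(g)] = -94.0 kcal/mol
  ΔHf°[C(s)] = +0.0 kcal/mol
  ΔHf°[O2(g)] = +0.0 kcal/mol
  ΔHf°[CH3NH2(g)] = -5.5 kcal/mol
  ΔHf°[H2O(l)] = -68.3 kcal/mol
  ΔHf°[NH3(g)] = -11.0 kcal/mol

ΔHrxn = -523.6 kcal/mol

Products: 4·(-94.0) + 2·(-11.0) + 2·(-68.3) = -534.6
Reactants: 2·(+0.0) + 5·(+0.0) + 2·(-5.5) = -11.0
ΔHrxn = (-534.6) − (-11.0) = -523.6 kcal/mol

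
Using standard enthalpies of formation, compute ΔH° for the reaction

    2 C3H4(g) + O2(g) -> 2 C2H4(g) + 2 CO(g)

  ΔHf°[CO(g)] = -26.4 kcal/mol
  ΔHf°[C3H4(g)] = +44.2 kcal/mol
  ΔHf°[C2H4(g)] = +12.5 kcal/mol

ΔH° = -116.2 kcal/mol

Products: 2·(+12.5) + 2·(-26.4) = -27.8
Reactants: 2·(+44.2) + 1·(+0.0) = +88.4
ΔH° = (-27.8) − (+88.4) = -116.2 kcal/mol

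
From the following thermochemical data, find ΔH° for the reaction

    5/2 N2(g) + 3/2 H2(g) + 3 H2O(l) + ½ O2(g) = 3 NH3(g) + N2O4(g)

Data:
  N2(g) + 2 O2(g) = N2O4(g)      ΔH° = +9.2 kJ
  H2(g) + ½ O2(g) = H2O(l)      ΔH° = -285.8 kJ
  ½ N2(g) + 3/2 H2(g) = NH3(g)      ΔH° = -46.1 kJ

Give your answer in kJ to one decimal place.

equation 1 as written (N2O4(g) already on the product side): +9.2 kJ
equation 2 reversed and × 3 (H2O(l) must end up as a reactant; ×3 to match 3 H2O(l) in the target): (-3)·(-285.8) = +857.4 kJ
equation 3 × 3 (scale by 3 for the 3 NH3(g)): (3)·(-46.1) = -138.3 kJ
Summing the manipulated equations, ΔH° = (1)·(+9.2) + (-3)·(-285.8) + (3)·(-46.1) = 728.3 kJ

ΔH° = 728.3 kJ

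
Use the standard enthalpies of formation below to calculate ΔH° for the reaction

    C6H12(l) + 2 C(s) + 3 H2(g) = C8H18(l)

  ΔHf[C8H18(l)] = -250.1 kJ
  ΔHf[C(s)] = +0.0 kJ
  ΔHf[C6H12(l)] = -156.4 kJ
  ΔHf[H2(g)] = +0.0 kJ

Products: 1·(-250.1) = -250.1
Reactants: 1·(-156.4) + 2·(+0.0) + 3·(+0.0) = -156.4
ΔH° = (-250.1) − (-156.4) = -93.7 kJ

ΔH° = -93.7 kJ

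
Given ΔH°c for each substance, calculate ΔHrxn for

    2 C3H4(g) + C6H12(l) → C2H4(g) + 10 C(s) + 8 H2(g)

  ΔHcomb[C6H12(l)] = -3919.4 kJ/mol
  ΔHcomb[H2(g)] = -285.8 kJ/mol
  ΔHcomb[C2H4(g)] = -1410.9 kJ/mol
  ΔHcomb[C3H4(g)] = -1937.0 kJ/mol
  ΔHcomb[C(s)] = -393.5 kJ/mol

ΔHrxn = -161.1 kJ/mol

Using ΔH = Σ nΔHc°(reactants) − Σ nΔHc°(products):
= [2·(-1937.0) + 1·(-3919.4)] − [1·(-1410.9) + 10·(-393.5) + 8·(-285.8)]
= -161.1 kJ/mol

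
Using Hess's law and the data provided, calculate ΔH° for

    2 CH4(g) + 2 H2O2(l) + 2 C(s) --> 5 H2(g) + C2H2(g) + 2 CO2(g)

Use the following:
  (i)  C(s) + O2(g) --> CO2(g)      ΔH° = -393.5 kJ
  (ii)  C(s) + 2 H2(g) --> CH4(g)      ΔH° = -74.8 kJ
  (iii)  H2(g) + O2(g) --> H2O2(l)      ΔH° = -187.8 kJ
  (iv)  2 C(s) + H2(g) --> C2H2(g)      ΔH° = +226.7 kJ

ΔH° = -35.1 kJ

(i) × 2: (2)·(-393.5) = -787.0 kJ
(ii) reversed and × 2: (-2)·(-74.8) = +149.6 kJ
(iii) reversed and × 2: (-2)·(-187.8) = +375.6 kJ
(iv) as written: +226.7 kJ
Combining the equations, ΔH° = (2)·(-393.5) + (-2)·(-74.8) + (-2)·(-187.8) + (1)·(+226.7) = -35.1 kJ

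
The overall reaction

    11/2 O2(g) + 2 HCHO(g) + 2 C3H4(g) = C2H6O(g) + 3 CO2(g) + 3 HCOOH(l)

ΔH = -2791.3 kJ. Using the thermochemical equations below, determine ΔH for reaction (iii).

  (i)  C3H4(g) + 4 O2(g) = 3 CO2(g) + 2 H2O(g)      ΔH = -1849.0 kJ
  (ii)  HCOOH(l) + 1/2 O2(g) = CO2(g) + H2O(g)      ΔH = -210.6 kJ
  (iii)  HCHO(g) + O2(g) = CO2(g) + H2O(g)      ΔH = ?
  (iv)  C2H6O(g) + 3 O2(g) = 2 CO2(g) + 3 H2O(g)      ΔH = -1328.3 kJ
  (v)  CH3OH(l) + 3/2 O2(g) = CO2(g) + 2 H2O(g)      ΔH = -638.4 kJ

ΔH = -526.7 kJ

(i) × 2 (scale by 2 for the 2 C3H4(g)): (2)·(-1849.0) = -3698.0 kJ
(ii) reversed and × 3 (HCOOH(l) must end up as a product; ×3 to match 3 HCOOH(l) in the target): (-3)·(-210.6) = +631.8 kJ
(iii) × 2 (×2 to match 2 HCHO(g) in the target): contributes 2·x
(iv) reversed (C2H6O(g) must end up as a product): +1328.3 kJ
(v): not needed (CH3OH(l) appears nowhere else).
-2791.3 = (-3698.0) + (+631.8) + (+1328.3) + 2·x
x = (-2791.3 − (-1737.9)) / (2) = -526.7 kJ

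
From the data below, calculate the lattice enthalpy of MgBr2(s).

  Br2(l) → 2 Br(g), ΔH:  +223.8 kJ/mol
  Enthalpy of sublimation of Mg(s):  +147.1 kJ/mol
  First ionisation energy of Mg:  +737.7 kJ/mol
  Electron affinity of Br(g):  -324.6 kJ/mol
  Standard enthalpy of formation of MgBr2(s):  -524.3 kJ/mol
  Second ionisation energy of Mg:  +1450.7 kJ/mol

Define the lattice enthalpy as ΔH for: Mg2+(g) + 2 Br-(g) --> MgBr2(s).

ΔHf° = 1·ΔHsub + 1·(ΣIE) + 1·D(Br2) + 2·EA + U
-524.3 = 1·(+147.1) + 1·(+2188.4) + 1·(+223.8) + 2·(-324.6) + U
U = -524.3 − (+1910.1) = -2434.4 kJ/mol

U = -2434.4 kJ/mol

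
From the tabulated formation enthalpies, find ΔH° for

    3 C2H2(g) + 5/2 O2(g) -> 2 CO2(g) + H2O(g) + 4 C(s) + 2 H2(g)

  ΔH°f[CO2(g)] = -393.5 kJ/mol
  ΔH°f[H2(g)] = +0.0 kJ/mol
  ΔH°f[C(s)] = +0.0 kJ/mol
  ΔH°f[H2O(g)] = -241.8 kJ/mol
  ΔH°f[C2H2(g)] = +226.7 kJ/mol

ΔH° = -1708.9 kJ/mol

Products: 2·(-393.5) + 1·(-241.8) + 4·(+0.0) + 2·(+0.0) = -1028.8
Reactants: 3·(+226.7) + 5/2·(+0.0) = +680.1
ΔH° = (-1028.8) − (+680.1) = -1708.9 kJ/mol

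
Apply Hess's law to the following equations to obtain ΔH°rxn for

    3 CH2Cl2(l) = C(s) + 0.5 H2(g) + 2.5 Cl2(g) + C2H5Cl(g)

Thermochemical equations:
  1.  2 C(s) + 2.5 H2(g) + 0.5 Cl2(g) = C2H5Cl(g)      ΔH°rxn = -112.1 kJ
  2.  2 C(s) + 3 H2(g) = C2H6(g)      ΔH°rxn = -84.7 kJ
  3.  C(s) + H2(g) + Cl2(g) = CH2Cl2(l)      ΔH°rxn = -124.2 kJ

ΔH°rxn = 260.5 kJ

eq. 1 as written (C2H5Cl(g) already on the product side): -112.1 kJ
eq. 2: not needed (C2H6(g) appears nowhere else).
eq. 3 reversed and × 3 (CH2Cl2(l) must end up as a reactant; scale by 3 for the 3 CH2Cl2(l)): (-3)·(-124.2) = +372.6 kJ
Combining the equations, ΔH°rxn = (1)·(-112.1) + (-3)·(-124.2) = 260.5 kJ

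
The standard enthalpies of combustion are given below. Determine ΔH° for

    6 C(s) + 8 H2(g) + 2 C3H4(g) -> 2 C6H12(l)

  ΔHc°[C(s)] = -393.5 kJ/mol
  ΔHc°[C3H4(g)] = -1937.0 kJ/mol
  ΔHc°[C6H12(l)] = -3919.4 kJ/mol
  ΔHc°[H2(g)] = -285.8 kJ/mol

Using ΔH = Σ nΔHc°(reactants) − Σ nΔHc°(products):
= [6·(-393.5) + 8·(-285.8) + 2·(-1937.0)] − [2·(-3919.4)]
= -682.6 kJ/mol

ΔH° = -682.6 kJ/mol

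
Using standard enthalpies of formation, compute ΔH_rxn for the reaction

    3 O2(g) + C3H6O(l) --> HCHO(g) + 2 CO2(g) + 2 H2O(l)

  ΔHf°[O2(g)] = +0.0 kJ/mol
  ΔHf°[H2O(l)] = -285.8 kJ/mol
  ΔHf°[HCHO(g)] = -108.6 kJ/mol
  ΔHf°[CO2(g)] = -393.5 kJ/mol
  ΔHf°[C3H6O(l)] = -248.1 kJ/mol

Products: 1·(-108.6) + 2·(-393.5) + 2·(-285.8) = -1467.2
Reactants: 3·(+0.0) + 1·(-248.1) = -248.1
ΔH_rxn = (-1467.2) − (-248.1) = -1219.1 kJ/mol

ΔH_rxn = -1219.1 kJ/mol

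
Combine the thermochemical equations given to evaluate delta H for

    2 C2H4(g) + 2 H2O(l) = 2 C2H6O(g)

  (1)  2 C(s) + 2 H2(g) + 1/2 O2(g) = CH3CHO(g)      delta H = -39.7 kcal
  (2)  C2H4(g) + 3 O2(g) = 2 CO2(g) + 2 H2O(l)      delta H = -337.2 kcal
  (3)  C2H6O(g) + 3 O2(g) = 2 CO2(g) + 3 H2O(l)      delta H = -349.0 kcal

delta H = 23.6 kcal

(1): not needed.
(2) × 2: (2)·(-337.2) = -674.4 kcal
(3) reversed and × 2: (-2)·(-349.0) = +698.0 kcal
Combining the equations, delta H = (2)·(-337.2) + (-2)·(-349.0) = 23.6 kcal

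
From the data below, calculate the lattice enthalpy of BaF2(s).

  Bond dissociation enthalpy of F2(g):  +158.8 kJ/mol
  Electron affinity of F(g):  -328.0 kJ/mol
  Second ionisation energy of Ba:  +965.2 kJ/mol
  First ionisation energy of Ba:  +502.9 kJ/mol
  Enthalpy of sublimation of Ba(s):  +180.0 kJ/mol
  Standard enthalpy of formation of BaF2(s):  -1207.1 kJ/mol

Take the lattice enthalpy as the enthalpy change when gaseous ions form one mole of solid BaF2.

U = -2358.0 kJ/mol

ΔHf° = 1·ΔHsub + 1·(ΣIE) + 1·D(F2) + 2·EA + U
-1207.1 = 1·(+180.0) + 1·(+1468.1) + 1·(+158.8) + 2·(-328.0) + U
U = -1207.1 − (+1150.9) = -2358.0 kJ/mol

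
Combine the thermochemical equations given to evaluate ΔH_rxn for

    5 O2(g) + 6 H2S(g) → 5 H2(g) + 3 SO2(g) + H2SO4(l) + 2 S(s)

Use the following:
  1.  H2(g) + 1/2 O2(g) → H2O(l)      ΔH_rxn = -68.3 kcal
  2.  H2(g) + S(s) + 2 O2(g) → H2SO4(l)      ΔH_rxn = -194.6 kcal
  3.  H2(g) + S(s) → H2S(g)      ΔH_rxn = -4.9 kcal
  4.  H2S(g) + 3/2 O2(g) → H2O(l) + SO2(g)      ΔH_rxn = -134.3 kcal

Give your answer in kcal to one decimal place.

ΔH_rxn = -377.9 kcal

eq. 1 reversed and × 3: (-3)·(-68.3) = +204.9 kcal
eq. 2 as written (H2SO4(l) already on the product side): -194.6 kcal
eq. 3 reversed and × 3: (-3)·(-4.9) = +14.7 kcal
eq. 4 × 3 (scale by 3 for the 3 SO2(g)): (3)·(-134.3) = -402.9 kcal
Combining the equations, ΔH_rxn = (-3)·(-68.3) + (1)·(-194.6) + (-3)·(-4.9) + (3)·(-134.3) = -377.9 kcal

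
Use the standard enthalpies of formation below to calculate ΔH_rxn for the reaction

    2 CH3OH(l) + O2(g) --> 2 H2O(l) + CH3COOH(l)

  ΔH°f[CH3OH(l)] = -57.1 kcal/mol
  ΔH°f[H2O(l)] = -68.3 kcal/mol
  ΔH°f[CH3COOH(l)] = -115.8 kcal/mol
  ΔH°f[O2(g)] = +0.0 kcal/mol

ΔH°rxn = Σ nΔHf°(products) − Σ nΔHf°(reactants).
Products: 2·(-68.3) + 1·(-115.8) = -252.4
Reactants: 2·(-57.1) + 1·(+0.0) = -114.2
ΔH_rxn = (-252.4) − (-114.2) = -138.2 kcal/mol

ΔH_rxn = -138.2 kcal/mol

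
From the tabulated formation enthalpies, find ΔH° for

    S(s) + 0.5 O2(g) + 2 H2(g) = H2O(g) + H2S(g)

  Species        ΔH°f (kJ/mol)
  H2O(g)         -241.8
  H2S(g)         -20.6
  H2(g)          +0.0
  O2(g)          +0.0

Products: 1·(-241.8) + 1·(-20.6) = -262.4
Reactants: 1·(+0.0) + 1/2·(+0.0) + 2·(+0.0) = +0.0
ΔH° = (-262.4) − (+0.0) = -262.4 kJ/mol

ΔH° = -262.4 kJ/mol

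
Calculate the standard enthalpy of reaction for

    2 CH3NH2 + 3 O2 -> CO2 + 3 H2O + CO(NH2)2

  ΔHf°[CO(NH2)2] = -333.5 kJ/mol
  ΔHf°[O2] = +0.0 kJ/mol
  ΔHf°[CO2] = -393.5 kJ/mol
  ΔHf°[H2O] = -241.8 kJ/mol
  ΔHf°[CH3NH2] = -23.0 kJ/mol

Products: 1·(-393.5) + 3·(-241.8) + 1·(-333.5) = -1452.4
Reactants: 2·(-23.0) + 3·(+0.0) = -46.0
ΔHrxn = (-1452.4) − (-46.0) = -1406.4 kJ/mol

ΔHrxn = -1406.4 kJ/mol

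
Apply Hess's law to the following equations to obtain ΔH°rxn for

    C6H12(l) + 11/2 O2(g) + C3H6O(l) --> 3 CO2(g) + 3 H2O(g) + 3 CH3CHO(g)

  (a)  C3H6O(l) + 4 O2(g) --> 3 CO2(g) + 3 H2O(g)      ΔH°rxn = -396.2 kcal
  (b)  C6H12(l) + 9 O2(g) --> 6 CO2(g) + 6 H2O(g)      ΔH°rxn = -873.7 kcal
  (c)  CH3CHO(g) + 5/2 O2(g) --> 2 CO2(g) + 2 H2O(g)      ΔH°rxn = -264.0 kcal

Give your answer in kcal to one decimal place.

ΔH°rxn = -477.9 kcal

(a) as written: -396.2 kcal
(b) as written: -873.7 kcal
(c) reversed and × 3: (-3)·(-264.0) = +792.0 kcal
Summing the manipulated equations, ΔH°rxn = (1)·(-396.2) + (1)·(-873.7) + (-3)·(-264.0) = -477.9 kcal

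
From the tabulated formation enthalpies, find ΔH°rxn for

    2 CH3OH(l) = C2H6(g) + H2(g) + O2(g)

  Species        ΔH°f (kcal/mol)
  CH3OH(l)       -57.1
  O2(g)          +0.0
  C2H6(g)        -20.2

Products: 1·(-20.2) + 1·(+0.0) + 1·(+0.0) = -20.2
Reactants: 2·(-57.1) = -114.2
ΔH°rxn = (-20.2) − (-114.2) = 94.0 kcal/mol

ΔH°rxn = 94.0 kcal/mol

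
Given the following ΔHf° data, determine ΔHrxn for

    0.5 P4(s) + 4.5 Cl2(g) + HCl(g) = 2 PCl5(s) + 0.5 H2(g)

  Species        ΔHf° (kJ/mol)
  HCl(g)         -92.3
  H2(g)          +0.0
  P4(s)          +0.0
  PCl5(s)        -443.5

Products: 2·(-443.5) + 1/2·(+0.0) = -887.0
Reactants: 1/2·(+0.0) + 9/2·(+0.0) + 1·(-92.3) = -92.3
ΔHrxn = (-887.0) − (-92.3) = -794.7 kJ/mol

ΔHrxn = -794.7 kJ/mol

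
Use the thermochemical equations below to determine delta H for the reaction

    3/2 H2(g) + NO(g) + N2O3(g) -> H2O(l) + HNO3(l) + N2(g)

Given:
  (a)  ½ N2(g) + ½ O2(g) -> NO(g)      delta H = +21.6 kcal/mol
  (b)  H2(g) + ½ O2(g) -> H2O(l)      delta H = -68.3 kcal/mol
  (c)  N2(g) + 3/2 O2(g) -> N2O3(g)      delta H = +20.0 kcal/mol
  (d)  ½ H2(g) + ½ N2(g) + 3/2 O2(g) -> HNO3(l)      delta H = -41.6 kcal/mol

delta H = -151.5 kcal/mol

(a) reversed (reverse to put NO(g) on the reactant side): -21.6 kcal/mol
(b) as written (H2O(l) already on the product side): -68.3 kcal/mol
(c) reversed (reverse to put N2O3(g) on the reactant side): -20.0 kcal/mol
(d) as written (HNO3(l) already on the product side): -41.6 kcal/mol
delta H = (-21.6) + (-68.3) + (-20.0) + (-41.6) = -151.5 kcal/mol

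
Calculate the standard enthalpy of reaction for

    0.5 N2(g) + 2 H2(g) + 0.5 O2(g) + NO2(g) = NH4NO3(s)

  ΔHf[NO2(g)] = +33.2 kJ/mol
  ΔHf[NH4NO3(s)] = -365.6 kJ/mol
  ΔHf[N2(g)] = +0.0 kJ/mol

ΔH° = -398.8 kJ/mol

Products: 1·(-365.6) = -365.6
Reactants: 1/2·(+0.0) + 2·(+0.0) + 1/2·(+0.0) + 1·(+33.2) = +33.2
ΔH° = (-365.6) − (+33.2) = -398.8 kJ/mol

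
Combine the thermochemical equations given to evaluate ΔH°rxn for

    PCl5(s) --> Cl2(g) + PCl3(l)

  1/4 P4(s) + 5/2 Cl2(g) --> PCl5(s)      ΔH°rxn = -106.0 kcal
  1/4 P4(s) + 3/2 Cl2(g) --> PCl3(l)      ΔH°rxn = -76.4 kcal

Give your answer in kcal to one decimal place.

ΔH°rxn = 29.6 kcal

equation 1 reversed (reverse to put PCl5(s) on the reactant side): +106.0 kcal
equation 2 as written (PCl3(l) already on the product side): -76.4 kcal
Since enthalpy is a state function, ΔH°rxn = (-1)·(-106.0) + (1)·(-76.4) = 29.6 kcal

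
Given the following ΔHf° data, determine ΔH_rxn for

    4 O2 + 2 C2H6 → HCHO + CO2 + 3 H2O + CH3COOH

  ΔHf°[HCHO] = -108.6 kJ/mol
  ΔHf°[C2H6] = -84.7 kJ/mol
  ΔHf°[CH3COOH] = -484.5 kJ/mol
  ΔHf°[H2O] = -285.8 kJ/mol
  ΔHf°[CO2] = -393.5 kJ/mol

Products: 1·(-108.6) + 1·(-393.5) + 3·(-285.8) + 1·(-484.5) = -1844.0
Reactants: 4·(+0.0) + 2·(-84.7) = -169.4
ΔH_rxn = (-1844.0) − (-169.4) = -1674.6 kJ/mol

ΔH_rxn = -1674.6 kJ/mol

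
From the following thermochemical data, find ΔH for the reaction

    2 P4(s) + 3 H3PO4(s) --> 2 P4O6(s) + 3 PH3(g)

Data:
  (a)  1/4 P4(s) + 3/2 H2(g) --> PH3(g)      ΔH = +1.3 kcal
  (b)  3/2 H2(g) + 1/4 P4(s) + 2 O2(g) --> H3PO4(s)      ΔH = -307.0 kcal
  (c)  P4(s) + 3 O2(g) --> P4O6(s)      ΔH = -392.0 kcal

(a) × 3 (×3 to match 3 PH3(g) in the target): (3)·(+1.3) = +3.9 kcal
(b) reversed and × 3 (reverse to put H3PO4(s) on the reactant side; scale by 3 for the 3 H3PO4(s)): (-3)·(-307.0) = +921.0 kcal
(c) × 2 (scale by 2 for the 2 P4O6(s)): (2)·(-392.0) = -784.0 kcal
ΔH = (+3.9) + (+921.0) + (-784.0) = 140.9 kcal

ΔH = 140.9 kcal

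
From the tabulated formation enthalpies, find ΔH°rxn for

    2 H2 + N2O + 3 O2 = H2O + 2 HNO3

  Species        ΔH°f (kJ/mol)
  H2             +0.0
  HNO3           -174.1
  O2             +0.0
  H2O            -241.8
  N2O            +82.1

Products: 1·(-241.8) + 2·(-174.1) = -590.0
Reactants: 2·(+0.0) + 1·(+82.1) + 3·(+0.0) = +82.1
ΔH°rxn = (-590.0) − (+82.1) = -672.1 kJ/mol

ΔH°rxn = -672.1 kJ/mol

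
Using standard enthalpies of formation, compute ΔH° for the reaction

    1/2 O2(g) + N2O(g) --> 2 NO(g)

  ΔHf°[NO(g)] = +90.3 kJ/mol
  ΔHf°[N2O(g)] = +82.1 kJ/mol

ΔH° = 98.5 kJ/mol

ΔH°rxn = Σ nΔHf°(products) − Σ nΔHf°(reactants).
Products: 2·(+90.3) = +180.6
Reactants: 1/2·(+0.0) + 1·(+82.1) = +82.1
ΔH° = (+180.6) − (+82.1) = 98.5 kJ/mol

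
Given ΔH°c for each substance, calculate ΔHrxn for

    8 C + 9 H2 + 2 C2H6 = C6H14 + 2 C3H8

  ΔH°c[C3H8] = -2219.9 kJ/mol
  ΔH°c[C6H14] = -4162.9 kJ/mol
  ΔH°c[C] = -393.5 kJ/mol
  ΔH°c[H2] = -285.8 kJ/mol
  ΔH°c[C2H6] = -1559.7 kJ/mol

Using ΔH = Σ nΔHc°(reactants) − Σ nΔHc°(products):
= [8·(-393.5) + 9·(-285.8) + 2·(-1559.7)] − [1·(-4162.9) + 2·(-2219.9)]
= -236.9 kJ/mol

ΔHrxn = -236.9 kJ/mol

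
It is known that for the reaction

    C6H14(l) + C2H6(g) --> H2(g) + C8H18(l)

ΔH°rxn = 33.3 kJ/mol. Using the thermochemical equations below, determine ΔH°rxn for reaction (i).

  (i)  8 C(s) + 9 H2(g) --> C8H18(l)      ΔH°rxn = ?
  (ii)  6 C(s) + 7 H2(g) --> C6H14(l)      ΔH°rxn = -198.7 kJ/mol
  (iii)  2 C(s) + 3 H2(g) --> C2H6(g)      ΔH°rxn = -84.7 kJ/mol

(i) as written: contributes x
(ii) reversed: +198.7 kJ/mol
(iii) reversed: +84.7 kJ/mol
+33.3 = (+198.7) + (+84.7) + x
x = (+33.3 − (+283.4)) / (1) = -250.1 kJ/mol

ΔH°rxn = -250.1 kJ/mol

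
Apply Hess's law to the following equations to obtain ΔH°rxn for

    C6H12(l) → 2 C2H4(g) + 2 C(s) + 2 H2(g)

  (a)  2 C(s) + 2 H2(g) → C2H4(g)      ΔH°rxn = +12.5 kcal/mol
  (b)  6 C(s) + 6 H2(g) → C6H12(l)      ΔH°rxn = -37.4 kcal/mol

ΔH°rxn = 62.4 kcal/mol

(a) × 2: (2)·(+12.5) = +25.0 kcal/mol
(b) reversed: +37.4 kcal/mol
ΔH°rxn = (2)·(+12.5) + (-1)·(-37.4) = 62.4 kcal/mol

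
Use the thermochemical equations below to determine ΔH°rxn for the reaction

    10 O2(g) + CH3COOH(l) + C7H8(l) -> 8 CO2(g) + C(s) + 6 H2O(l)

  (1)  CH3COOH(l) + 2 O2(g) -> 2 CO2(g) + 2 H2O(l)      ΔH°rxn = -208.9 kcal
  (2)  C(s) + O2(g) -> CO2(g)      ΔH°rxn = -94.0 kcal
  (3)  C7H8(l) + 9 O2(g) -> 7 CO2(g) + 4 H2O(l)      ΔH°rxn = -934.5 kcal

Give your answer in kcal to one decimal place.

ΔH°rxn = -1049.4 kcal

(1) as written: -208.9 kcal
(2) reversed: +94.0 kcal
(3) as written: -934.5 kcal
Combining the equations, ΔH°rxn = (1)·(-208.9) + (-1)·(-94.0) + (1)·(-934.5) = -1049.4 kcal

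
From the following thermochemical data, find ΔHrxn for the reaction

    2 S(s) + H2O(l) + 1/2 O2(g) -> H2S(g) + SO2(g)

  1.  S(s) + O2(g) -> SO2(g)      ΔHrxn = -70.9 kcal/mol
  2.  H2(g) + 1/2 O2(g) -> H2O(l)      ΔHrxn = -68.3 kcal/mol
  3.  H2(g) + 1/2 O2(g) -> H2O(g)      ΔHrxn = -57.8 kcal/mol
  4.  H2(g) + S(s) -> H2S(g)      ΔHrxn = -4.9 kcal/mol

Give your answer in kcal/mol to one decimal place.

eq. 1 as written: -70.9 kcal/mol
eq. 2 reversed: +68.3 kcal/mol
eq. 3: not needed.
eq. 4 as written: -4.9 kcal/mol
ΔHrxn = (-70.9) + (+68.3) + (-4.9) = -7.5 kcal/mol

ΔHrxn = -7.5 kcal/mol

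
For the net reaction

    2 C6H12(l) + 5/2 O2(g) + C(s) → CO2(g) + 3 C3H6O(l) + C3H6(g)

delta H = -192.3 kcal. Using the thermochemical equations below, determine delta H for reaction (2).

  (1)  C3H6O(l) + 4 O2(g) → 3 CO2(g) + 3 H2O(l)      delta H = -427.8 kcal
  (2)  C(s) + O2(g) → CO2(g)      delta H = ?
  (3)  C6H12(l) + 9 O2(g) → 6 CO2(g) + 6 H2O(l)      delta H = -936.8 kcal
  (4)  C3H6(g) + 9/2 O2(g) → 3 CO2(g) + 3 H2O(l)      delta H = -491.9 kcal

delta H = -94.0 kcal

(1) reversed and × 3: (-3)·(-427.8) = +1283.4 kcal
(2) as written: contributes x
(3) × 2: (2)·(-936.8) = -1873.6 kcal
(4) reversed: +491.9 kcal
-192.3 = (+1283.4) + (-1873.6) + (+491.9) + x
x = (-192.3 − (-98.3)) / (1) = -94.0 kcal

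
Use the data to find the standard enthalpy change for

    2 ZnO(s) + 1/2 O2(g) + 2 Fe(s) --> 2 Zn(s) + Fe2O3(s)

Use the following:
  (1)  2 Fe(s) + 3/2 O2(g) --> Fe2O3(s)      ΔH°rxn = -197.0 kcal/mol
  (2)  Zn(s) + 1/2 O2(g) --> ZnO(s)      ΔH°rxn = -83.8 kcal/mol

(1) as written (Fe2O3(s) already on the product side): -197.0 kcal/mol
(2) reversed and × 2 (reverse to put ZnO(s) on the reactant side; ×2 to match 2 ZnO(s) in the target): (-2)·(-83.8) = +167.6 kcal/mol
ΔH°rxn = (1)·(-197.0) + (-2)·(-83.8) = -29.4 kcal/mol

ΔH°rxn = -29.4 kcal/mol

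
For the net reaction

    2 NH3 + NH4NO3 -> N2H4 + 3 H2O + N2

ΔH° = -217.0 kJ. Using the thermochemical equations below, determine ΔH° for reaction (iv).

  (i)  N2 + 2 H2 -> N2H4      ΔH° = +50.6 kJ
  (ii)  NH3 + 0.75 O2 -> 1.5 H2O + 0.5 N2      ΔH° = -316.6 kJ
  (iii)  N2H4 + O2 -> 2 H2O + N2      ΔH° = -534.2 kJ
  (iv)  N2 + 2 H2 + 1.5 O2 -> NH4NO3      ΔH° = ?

ΔH° = -365.6 kJ

(i) as written: +50.6 kJ
(ii) × 2: (2)·(-316.6) = -633.2 kJ
(iii): not needed.
(iv) reversed: contributes −x
-217.0 = (+50.6) + (-633.2) − x
x = (-217.0 − (-582.6)) / (-1) = -365.6 kJ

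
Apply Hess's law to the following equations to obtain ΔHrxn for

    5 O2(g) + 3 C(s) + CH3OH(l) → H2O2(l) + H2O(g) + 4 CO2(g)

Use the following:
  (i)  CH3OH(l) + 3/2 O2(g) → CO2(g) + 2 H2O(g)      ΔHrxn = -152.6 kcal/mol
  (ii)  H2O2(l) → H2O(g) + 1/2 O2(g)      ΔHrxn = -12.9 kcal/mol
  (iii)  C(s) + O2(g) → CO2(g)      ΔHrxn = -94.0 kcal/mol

(i) as written (CH3OH(l) already on the reactant side): -152.6 kcal/mol
(ii) reversed (H2O2(l) must end up as a product): +12.9 kcal/mol
(iii) × 3 (×3 to match 3 C(s) in the target): (3)·(-94.0) = -282.0 kcal/mol
By Hess's law, ΔHrxn = (-152.6) + (+12.9) + (-282.0) = -421.7 kcal/mol

ΔHrxn = -421.7 kcal/mol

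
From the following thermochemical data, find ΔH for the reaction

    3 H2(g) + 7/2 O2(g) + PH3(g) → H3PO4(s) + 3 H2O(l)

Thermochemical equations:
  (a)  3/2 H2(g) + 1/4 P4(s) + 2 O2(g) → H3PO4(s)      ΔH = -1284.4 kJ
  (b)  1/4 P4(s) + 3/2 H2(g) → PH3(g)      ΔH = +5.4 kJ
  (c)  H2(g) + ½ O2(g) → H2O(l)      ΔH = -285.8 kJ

(a) as written: -1284.4 kJ
(b) reversed: -5.4 kJ
(c) × 3: (3)·(-285.8) = -857.4 kJ
Combining the equations, ΔH = (1)·(-1284.4) + (-1)·(+5.4) + (3)·(-285.8) = -2147.2 kJ

ΔH = -2147.2 kJ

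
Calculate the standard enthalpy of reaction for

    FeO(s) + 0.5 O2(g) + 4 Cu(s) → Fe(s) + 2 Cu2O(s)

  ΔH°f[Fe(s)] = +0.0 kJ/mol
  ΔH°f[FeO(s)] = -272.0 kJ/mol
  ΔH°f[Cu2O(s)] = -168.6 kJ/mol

Products: 1·(+0.0) + 2·(-168.6) = -337.2
Reactants: 1·(-272.0) + 1/2·(+0.0) + 4·(+0.0) = -272.0
ΔH_rxn = (-337.2) − (-272.0) = -65.2 kJ/mol

ΔH_rxn = -65.2 kJ/mol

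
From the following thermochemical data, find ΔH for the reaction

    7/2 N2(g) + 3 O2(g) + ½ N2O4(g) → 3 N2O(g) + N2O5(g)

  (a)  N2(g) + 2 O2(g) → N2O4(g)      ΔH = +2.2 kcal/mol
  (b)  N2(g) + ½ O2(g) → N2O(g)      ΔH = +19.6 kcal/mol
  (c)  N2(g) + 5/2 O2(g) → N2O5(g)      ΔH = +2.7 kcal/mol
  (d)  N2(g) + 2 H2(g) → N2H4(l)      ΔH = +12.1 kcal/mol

(a) reversed and × 1/2: (-1/2)·(+2.2) = -1.1 kcal/mol
(b) × 3: (3)·(+19.6) = +58.8 kcal/mol
(c) as written: +2.7 kcal/mol
(d): not needed.
ΔH = (-1.1) + (+58.8) + (+2.7) = 60.4 kcal/mol

ΔH = 60.4 kcal/mol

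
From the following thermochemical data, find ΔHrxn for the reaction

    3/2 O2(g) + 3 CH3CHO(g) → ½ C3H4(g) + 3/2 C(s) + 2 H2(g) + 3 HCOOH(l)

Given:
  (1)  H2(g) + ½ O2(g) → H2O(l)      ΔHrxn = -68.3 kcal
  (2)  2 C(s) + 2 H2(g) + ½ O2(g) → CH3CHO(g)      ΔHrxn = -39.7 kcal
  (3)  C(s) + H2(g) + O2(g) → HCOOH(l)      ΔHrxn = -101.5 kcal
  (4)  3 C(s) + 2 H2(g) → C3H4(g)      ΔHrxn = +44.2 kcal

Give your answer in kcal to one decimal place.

ΔHrxn = -163.3 kcal

(1): not needed (H2O(l) appears nowhere else).
(2) reversed and × 3 (reverse to put CH3CHO(g) on the reactant side; ×3 to match 3 CH3CHO(g) in the target): (-3)·(-39.7) = +119.1 kcal
(3) × 3 (×3 to match 3 HCOOH(l) in the target): (3)·(-101.5) = -304.5 kcal
(4) × 1/2 (scale by 1/2 for the 1/2 C3H4(g)): (1/2)·(+44.2) = +22.1 kcal
Combining the equations, ΔHrxn = (-3)·(-39.7) + (3)·(-101.5) + (1/2)·(+44.2) = -163.3 kcal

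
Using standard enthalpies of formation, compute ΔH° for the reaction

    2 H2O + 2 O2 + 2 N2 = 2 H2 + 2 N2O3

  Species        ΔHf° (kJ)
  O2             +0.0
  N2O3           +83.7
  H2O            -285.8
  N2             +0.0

ΔH° = 739.0 kJ

Products: 2·(+0.0) + 2·(+83.7) = +167.4
Reactants: 2·(-285.8) + 2·(+0.0) + 2·(+0.0) = -571.6
ΔH° = (+167.4) − (-571.6) = 739.0 kJ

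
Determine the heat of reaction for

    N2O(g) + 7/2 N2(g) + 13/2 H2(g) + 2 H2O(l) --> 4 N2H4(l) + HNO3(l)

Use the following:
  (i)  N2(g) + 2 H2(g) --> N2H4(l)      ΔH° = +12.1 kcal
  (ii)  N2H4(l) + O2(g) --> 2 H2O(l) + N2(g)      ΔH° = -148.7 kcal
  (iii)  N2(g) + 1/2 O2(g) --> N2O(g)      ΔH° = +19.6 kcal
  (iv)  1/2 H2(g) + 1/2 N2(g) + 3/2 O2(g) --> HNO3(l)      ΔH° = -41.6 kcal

(i) × 3: (3)·(+12.1) = +36.3 kcal
(ii) reversed: +148.7 kcal
(iii) reversed: -19.6 kcal
(iv) as written: -41.6 kcal
Combining the equations, ΔH° = (+36.3) + (+148.7) + (-19.6) + (-41.6) = 123.8 kcal

ΔH° = 123.8 kcal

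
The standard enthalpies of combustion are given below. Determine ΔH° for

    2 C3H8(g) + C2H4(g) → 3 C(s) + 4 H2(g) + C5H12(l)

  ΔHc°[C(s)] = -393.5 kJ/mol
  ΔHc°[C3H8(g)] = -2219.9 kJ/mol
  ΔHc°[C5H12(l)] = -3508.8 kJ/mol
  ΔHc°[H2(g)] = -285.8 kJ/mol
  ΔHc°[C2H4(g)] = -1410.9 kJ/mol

ΔH° = -18.2 kJ/mol

Using ΔH = Σ nΔHc°(reactants) − Σ nΔHc°(products):
= [2·(-2219.9) + 1·(-1410.9)] − [3·(-393.5) + 4·(-285.8) + 1·(-3508.8)]
= -18.2 kJ/mol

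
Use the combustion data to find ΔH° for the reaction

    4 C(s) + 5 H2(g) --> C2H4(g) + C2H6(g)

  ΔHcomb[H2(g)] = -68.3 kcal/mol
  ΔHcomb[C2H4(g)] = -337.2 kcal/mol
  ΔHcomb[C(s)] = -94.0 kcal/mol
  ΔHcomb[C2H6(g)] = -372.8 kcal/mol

ΔH° = -7.5 kcal/mol

With combustion enthalpies, reactants minus products:
= [4·(-94.0) + 5·(-68.3)] − [1·(-337.2) + 1·(-372.8)]
= -7.5 kcal/mol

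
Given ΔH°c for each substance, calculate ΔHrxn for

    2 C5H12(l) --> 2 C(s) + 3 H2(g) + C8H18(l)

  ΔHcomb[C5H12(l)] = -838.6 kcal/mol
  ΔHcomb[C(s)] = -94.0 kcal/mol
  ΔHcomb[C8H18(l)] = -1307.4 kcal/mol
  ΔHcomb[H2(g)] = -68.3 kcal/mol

ΔHrxn = 23.1 kcal/mol

Using ΔH = Σ nΔHc°(reactants) − Σ nΔHc°(products):
= [2·(-838.6)] − [2·(-94.0) + 3·(-68.3) + 1·(-1307.4)]
= 23.1 kcal/mol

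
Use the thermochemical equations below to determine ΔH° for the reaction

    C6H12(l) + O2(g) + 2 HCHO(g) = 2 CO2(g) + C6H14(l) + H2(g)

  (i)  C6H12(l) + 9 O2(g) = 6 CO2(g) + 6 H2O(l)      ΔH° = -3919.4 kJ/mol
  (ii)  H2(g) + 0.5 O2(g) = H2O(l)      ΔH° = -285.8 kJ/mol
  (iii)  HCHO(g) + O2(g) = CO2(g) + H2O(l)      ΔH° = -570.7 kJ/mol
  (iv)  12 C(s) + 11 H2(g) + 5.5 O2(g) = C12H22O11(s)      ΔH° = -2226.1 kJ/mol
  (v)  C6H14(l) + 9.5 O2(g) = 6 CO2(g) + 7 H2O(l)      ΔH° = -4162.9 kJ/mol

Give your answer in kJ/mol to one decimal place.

ΔH° = -612.1 kJ/mol

(i) as written (C6H12(l) already on the reactant side): -3919.4 kJ/mol
(ii) reversed: +285.8 kJ/mol
(iii) × 2 (scale by 2 for the 2 HCHO(g)): (2)·(-570.7) = -1141.4 kJ/mol
(iv): not needed (C(s) appears nowhere else).
(v) reversed (reverse to put C6H14(l) on the product side): +4162.9 kJ/mol
ΔH° = (1)·(-3919.4) + (-1)·(-285.8) + (2)·(-570.7) + (-1)·(-4162.9) = -612.1 kJ/mol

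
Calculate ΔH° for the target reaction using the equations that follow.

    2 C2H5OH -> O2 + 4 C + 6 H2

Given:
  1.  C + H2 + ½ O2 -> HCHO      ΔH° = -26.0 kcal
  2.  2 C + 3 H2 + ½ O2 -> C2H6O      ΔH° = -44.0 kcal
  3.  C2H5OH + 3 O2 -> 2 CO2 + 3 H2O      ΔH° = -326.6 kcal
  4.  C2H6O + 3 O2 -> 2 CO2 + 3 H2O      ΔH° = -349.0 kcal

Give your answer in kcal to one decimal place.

eq. 1: not needed.
eq. 2 reversed and × 2: (-2)·(-44.0) = +88.0 kcal
eq. 3 × 2: (2)·(-326.6) = -653.2 kcal
eq. 4 reversed and × 2: (-2)·(-349.0) = +698.0 kcal
ΔH° = (+88.0) + (-653.2) + (+698.0) = 132.8 kcal

ΔH° = 132.8 kcal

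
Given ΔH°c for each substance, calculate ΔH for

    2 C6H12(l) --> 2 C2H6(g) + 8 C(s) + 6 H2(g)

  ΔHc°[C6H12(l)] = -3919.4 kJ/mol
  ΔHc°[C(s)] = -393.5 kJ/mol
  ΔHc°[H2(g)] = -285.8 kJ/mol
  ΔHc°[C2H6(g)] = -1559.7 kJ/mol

Using ΔH = Σ nΔHc°(reactants) − Σ nΔHc°(products):
= [2·(-3919.4)] − [2·(-1559.7) + 8·(-393.5) + 6·(-285.8)]
= 143.4 kJ/mol

ΔH = 143.4 kJ/mol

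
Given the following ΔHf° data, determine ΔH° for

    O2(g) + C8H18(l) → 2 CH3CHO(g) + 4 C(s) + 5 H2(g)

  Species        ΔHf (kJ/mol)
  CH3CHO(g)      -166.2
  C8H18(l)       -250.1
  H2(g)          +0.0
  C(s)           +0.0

Products: 2·(-166.2) + 4·(+0.0) + 5·(+0.0) = -332.4
Reactants: 1·(+0.0) + 1·(-250.1) = -250.1
ΔH° = (-332.4) − (-250.1) = -82.3 kJ/mol

ΔH° = -82.3 kJ/mol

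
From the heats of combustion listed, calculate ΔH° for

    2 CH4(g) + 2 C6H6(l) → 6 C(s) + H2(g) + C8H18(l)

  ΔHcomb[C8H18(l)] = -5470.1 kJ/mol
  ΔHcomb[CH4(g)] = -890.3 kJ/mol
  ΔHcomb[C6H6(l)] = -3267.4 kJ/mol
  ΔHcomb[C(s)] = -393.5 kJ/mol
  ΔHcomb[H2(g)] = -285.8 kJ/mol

With combustion enthalpies, reactants minus products:
= [2·(-890.3) + 2·(-3267.4)] − [6·(-393.5) + 1·(-285.8) + 1·(-5470.1)]
= -198.5 kJ/mol

ΔH° = -198.5 kJ/mol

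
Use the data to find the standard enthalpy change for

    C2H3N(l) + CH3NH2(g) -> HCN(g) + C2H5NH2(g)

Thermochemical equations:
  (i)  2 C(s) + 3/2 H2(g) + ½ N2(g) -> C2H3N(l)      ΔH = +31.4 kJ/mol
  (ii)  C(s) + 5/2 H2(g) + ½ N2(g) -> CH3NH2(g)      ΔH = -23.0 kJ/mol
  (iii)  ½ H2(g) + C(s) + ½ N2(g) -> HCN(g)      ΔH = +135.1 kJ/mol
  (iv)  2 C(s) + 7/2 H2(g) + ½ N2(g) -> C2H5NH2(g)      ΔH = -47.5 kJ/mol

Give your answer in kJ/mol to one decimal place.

(i) reversed: -31.4 kJ/mol
(ii) reversed: +23.0 kJ/mol
(iii) as written: +135.1 kJ/mol
(iv) as written: -47.5 kJ/mol
ΔH = (-31.4) + (+23.0) + (+135.1) + (-47.5) = 79.2 kJ/mol

ΔH = 79.2 kJ/mol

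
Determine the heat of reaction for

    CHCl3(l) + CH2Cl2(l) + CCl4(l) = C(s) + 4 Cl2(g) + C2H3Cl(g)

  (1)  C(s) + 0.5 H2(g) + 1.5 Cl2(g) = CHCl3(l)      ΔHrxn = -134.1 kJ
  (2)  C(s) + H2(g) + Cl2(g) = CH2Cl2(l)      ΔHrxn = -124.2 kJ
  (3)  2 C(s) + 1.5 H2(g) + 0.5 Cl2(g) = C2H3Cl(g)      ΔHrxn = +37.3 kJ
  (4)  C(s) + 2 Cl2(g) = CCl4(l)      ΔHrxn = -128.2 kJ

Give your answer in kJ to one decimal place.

ΔHrxn = 423.8 kJ

(1) reversed: +134.1 kJ
(2) reversed: +124.2 kJ
(3) as written: +37.3 kJ
(4) reversed: +128.2 kJ
Since enthalpy is a state function, ΔHrxn = (-1)·(-134.1) + (-1)·(-124.2) + (1)·(+37.3) + (-1)·(-128.2) = 423.8 kJ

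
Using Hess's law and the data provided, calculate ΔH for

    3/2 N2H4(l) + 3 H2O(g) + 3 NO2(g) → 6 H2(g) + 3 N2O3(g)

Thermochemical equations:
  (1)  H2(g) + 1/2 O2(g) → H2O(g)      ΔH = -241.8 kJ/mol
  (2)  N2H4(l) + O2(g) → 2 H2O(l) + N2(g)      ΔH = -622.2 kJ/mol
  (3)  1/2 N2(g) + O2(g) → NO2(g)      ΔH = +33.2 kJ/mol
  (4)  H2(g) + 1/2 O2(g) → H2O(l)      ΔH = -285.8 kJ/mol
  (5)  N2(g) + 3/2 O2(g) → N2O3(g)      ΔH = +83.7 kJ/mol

(1) reversed and × 3 (H2O(g) must end up as a reactant; scale by 3 for the 3 H2O(g)): (-3)·(-241.8) = +725.4 kJ/mol
(2) × 3/2 (×3/2 to match 3/2 N2H4(l) in the target): (3/2)·(-622.2) = -933.3 kJ/mol
(3) reversed and × 3 (reverse to put NO2(g) on the reactant side; scale by 3 for the 3 NO2(g)): (-3)·(+33.2) = -99.6 kJ/mol
(4) reversed and × 3: (-3)·(-285.8) = +857.4 kJ/mol
(5) × 3 (scale by 3 for the 3 N2O3(g)): (3)·(+83.7) = +251.1 kJ/mol
Summing the manipulated equations, ΔH = (+725.4) + (-933.3) + (-99.6) + (+857.4) + (+251.1) = 801.0 kJ/mol

ΔH = 801.0 kJ/mol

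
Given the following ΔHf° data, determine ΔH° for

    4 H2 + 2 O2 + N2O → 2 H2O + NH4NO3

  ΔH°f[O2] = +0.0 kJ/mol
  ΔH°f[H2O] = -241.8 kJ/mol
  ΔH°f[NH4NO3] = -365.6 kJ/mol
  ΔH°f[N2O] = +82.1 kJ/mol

Products: 2·(-241.8) + 1·(-365.6) = -849.2
Reactants: 4·(+0.0) + 2·(+0.0) + 1·(+82.1) = +82.1
ΔH° = (-849.2) − (+82.1) = -931.3 kJ/mol

ΔH° = -931.3 kJ/mol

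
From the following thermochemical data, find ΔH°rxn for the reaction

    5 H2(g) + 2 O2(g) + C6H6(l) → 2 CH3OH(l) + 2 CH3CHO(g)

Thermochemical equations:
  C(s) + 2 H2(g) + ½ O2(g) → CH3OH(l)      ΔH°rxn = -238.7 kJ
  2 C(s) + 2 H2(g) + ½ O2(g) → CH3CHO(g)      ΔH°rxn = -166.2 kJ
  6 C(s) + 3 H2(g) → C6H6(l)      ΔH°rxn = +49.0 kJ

equation 1 × 2 (×2 to match 2 CH3OH(l) in the target): (2)·(-238.7) = -477.4 kJ
equation 2 × 2 (scale by 2 for the 2 CH3CHO(g)): (2)·(-166.2) = -332.4 kJ
equation 3 reversed (reverse to put C6H6(l) on the reactant side): -49.0 kJ
Combining the equations, ΔH°rxn = (-477.4) + (-332.4) + (-49.0) = -858.8 kJ

ΔH°rxn = -858.8 kJ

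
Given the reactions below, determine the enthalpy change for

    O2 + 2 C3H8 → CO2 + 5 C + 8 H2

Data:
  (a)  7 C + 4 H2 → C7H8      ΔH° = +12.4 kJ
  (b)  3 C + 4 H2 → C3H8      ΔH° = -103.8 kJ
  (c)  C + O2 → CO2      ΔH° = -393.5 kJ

(a): not needed.
(b) reversed and × 2: (-2)·(-103.8) = +207.6 kJ
(c) as written: -393.5 kJ
ΔH° = (-2)·(-103.8) + (1)·(-393.5) = -185.9 kJ

ΔH° = -185.9 kJ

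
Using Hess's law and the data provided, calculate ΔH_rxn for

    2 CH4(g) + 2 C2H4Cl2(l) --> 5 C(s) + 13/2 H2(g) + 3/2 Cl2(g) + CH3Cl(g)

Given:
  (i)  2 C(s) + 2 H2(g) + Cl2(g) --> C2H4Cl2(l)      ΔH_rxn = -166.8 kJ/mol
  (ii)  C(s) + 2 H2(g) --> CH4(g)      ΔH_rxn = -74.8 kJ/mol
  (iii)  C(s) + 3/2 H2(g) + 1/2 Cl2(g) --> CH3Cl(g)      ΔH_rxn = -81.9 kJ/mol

ΔH_rxn = 401.3 kJ/mol

(i) reversed and × 2: (-2)·(-166.8) = +333.6 kJ/mol
(ii) reversed and × 2: (-2)·(-74.8) = +149.6 kJ/mol
(iii) as written: -81.9 kJ/mol
Summing the manipulated equations, ΔH_rxn = (+333.6) + (+149.6) + (-81.9) = 401.3 kJ/mol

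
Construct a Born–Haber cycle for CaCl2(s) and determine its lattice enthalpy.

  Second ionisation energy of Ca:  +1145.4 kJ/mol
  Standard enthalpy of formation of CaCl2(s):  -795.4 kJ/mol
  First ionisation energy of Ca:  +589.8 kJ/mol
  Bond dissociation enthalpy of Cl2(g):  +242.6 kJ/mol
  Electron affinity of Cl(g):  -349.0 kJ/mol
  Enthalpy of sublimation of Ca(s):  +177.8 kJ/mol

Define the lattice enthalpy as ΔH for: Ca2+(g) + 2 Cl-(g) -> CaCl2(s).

ΔHf° = 1·ΔHsub + 1·(ΣIE) + 1·D(Cl2) + 2·EA + U
-795.4 = 1·(+177.8) + 1·(+1735.2) + 1·(+242.6) + 2·(-349.0) + U
U = -795.4 − (+1457.6) = -2253.0 kJ/mol

U = -2253.0 kJ/mol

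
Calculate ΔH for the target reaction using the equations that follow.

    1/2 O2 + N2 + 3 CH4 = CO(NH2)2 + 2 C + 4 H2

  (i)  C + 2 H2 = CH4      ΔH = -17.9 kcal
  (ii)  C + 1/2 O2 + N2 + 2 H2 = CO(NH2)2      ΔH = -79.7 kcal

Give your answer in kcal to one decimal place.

(i) reversed and × 3 (CH4 must end up as a reactant; ×3 to match 3 CH4 in the target): (-3)·(-17.9) = +53.7 kcal
(ii) as written (CO(NH2)2 already on the product side): -79.7 kcal
By Hess's law, ΔH = (+53.7) + (-79.7) = -26.0 kcal

ΔH = -26.0 kcal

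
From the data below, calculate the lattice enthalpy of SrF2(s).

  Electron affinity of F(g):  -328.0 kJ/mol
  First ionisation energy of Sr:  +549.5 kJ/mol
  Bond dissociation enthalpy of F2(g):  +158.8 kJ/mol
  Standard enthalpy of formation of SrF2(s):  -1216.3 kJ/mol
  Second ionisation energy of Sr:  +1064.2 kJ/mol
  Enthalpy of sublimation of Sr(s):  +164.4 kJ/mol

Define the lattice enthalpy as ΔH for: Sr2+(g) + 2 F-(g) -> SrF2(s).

U = -2497.2 kJ/mol

ΔHf° = 1·ΔHsub + 1·(ΣIE) + 1·D(F2) + 2·EA + U
-1216.3 = 1·(+164.4) + 1·(+1613.7) + 1·(+158.8) + 2·(-328.0) + U
U = -1216.3 − (+1280.9) = -2497.2 kJ/mol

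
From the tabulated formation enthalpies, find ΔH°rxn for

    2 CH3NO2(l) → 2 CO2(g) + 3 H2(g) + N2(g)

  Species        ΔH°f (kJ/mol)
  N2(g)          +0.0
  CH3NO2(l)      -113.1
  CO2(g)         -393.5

Products: 2·(-393.5) + 3·(+0.0) + 1·(+0.0) = -787.0
Reactants: 2·(-113.1) = -226.2
ΔH°rxn = (-787.0) − (-226.2) = -560.8 kJ/mol

ΔH°rxn = -560.8 kJ/mol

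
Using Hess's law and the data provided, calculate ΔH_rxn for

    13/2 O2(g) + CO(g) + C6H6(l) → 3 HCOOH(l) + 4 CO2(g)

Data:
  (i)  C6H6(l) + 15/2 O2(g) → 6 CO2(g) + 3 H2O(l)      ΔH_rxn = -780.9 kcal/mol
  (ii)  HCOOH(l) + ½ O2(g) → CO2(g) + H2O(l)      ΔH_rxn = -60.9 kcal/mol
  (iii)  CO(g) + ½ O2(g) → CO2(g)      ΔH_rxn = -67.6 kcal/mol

(i) as written: -780.9 kcal/mol
(ii) reversed and × 3: (-3)·(-60.9) = +182.7 kcal/mol
(iii) as written: -67.6 kcal/mol
ΔH_rxn = (1)·(-780.9) + (-3)·(-60.9) + (1)·(-67.6) = -665.8 kcal/mol

ΔH_rxn = -665.8 kcal/mol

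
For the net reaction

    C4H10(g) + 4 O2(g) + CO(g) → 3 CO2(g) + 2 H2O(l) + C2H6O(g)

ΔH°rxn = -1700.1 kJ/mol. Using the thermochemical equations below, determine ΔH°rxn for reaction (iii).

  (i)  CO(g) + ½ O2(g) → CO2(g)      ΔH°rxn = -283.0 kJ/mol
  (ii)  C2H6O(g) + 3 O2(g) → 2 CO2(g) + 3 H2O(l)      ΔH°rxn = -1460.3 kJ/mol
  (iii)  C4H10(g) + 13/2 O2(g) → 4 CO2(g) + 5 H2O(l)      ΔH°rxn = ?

(i) as written (CO(g) already on the reactant side): -283.0 kJ/mol
(ii) reversed (C2H6O(g) must end up as a product): +1460.3 kJ/mol
(iii) as written (C4H10(g) already on the reactant side): contributes x
-1700.1 = (-283.0) + (+1460.3) + x
x = (-1700.1 − (+1177.3)) / (1) = -2877.4 kJ/mol

ΔH°rxn = -2877.4 kJ/mol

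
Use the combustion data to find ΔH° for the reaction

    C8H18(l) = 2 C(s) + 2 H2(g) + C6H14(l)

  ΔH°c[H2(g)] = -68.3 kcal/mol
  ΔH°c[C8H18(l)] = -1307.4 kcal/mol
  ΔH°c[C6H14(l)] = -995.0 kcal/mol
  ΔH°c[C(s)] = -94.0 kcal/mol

ΔH° = 12.2 kcal/mol

Using ΔH = Σ nΔHc°(reactants) − Σ nΔHc°(products):
= [1·(-1307.4)] − [2·(-94.0) + 2·(-68.3) + 1·(-995.0)]
= 12.2 kcal/mol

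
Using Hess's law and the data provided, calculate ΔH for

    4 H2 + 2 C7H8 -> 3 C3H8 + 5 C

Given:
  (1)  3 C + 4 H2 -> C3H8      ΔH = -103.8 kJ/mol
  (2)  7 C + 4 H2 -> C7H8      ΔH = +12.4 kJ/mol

(1) × 3: (3)·(-103.8) = -311.4 kJ/mol
(2) reversed and × 2: (-2)·(+12.4) = -24.8 kJ/mol
By Hess's law, ΔH = (3)·(-103.8) + (-2)·(+12.4) = -336.2 kJ/mol

ΔH = -336.2 kJ/mol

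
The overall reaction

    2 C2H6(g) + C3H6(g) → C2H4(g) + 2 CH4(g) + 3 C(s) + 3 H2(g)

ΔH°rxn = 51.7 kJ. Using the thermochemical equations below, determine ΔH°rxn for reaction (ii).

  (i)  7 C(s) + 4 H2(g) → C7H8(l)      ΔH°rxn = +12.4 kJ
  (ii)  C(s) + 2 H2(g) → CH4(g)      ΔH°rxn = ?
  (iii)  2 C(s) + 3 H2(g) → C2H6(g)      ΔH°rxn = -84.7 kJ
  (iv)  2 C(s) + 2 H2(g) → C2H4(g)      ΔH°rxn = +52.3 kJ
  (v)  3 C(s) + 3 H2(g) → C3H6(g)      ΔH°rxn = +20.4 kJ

(i): not needed (C7H8(l) appears nowhere else).
(ii) × 2 (scale by 2 for the 2 CH4(g)): contributes 2·x
(iii) reversed and × 2 (C2H6(g) must end up as a reactant; scale by 2 for the 2 C2H6(g)): (-2)·(-84.7) = +169.4 kJ
(iv) as written (C2H4(g) already on the product side): +52.3 kJ
(v) reversed (C3H6(g) must end up as a reactant): -20.4 kJ
+51.7 = (+169.4) + (+52.3) + (-20.4) + 2·x
x = (+51.7 − (+201.3)) / (2) = -74.8 kJ

ΔH°rxn = -74.8 kJ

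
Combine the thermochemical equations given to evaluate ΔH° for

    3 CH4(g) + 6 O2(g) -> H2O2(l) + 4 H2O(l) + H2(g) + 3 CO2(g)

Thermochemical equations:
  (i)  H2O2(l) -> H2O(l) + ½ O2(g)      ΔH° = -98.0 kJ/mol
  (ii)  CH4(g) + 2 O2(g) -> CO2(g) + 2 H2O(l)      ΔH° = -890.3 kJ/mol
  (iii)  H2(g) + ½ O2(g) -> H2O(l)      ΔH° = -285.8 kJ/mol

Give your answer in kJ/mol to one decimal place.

(i) reversed (reverse to put H2O2(l) on the product side): +98.0 kJ/mol
(ii) × 3 (×3 to match 3 CH4(g) in the target): (3)·(-890.3) = -2670.9 kJ/mol
(iii) reversed (reverse to put H2(g) on the product side): +285.8 kJ/mol
Since enthalpy is a state function, ΔH° = (-1)·(-98.0) + (3)·(-890.3) + (-1)·(-285.8) = -2287.1 kJ/mol

ΔH° = -2287.1 kJ/mol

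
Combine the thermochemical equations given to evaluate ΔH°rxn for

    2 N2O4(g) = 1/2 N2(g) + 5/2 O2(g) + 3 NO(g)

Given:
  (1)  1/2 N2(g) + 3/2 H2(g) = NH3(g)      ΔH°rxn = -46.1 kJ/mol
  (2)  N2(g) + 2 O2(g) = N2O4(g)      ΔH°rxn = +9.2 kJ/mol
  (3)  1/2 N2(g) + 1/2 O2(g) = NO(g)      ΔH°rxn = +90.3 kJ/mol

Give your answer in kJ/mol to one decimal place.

ΔH°rxn = 252.5 kJ/mol

(1): not needed (NH3(g) appears nowhere else).
(2) reversed and × 2 (reverse to put N2O4(g) on the reactant side; ×2 to match 2 N2O4(g) in the target): (-2)·(+9.2) = -18.4 kJ/mol
(3) × 3 (scale by 3 for the 3 NO(g)): (3)·(+90.3) = +270.9 kJ/mol
ΔH°rxn = (-2)·(+9.2) + (3)·(+90.3) = 252.5 kJ/mol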